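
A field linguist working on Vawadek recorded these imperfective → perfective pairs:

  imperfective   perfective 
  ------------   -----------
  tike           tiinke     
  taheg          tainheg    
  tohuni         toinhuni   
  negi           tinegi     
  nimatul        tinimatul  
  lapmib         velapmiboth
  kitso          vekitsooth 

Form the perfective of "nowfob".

tinowfob

tohuni and negi both end in -i yet inflect differently (toinhuni, tinegi), so the final letter is not what conditions the rule; the first letter is.
"nowfob" begins with n-. The stems beginning with n- (negi → tinegi, nimatul → tinimatul) add the prefix ti-.
The other patterns: stems beginning with t- insert -in- after the first vowel; stems beginning with k- or l- add ve- … -oth around the stem.
So nowfob → tinowfob.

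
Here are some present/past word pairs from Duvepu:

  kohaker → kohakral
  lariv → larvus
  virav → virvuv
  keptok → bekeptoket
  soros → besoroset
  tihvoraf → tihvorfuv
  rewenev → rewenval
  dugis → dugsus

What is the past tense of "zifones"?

zifonsal

lariv and rewenev both end in -v yet inflect differently (larvus, rewenval), so the final letter is not what conditions the rule; the last vowel is.
"zifones" has last vowel 'e'. The stems whose last vowel is 'e' (kohaker → kohakral, rewenev → rewenval) delete the last vowel and add -al.
The other patterns: stems whose last vowel is 'i' delete the last vowel and add -us; stems whose last vowel is 'o' add be- … -et around the stem; stems whose last vowel is 'a' delete the last vowel and add -uv.
So zifones → zifonsal.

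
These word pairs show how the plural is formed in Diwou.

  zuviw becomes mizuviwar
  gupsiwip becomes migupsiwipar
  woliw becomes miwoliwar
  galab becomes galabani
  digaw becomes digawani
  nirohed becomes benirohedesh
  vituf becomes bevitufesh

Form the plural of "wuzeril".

miwuzerilar

zuviw and digaw both end in -w yet inflect differently (mizuviwar, digawani), so the final letter is not what conditions the rule; the last vowel is.
"wuzeril" has last vowel 'i'. The stems whose last vowel is 'i' (zuviw → mizuviwar, gupsiwip → migupsiwipar, woliw → miwoliwar) add mi- … -ar around the stem.
So wuzeril → miwuzerilar.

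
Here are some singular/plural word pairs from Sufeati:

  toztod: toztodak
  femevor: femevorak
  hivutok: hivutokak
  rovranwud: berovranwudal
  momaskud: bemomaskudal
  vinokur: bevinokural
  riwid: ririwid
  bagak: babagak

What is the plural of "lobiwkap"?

toztod and rovranwud both end in -d yet inflect differently (toztodak, berovranwudal), so the final letter is not what conditions the rule; the last vowel is.
"lobiwkap" has last vowel 'a'. The one such stem in the data (bagak → babagak) repeats the first consonant+vowel as a prefix (as does riwid), so the same rule applies.
The other patterns: stems whose last vowel is 'o' add -ak; stems whose last vowel is 'u' add be- … -al around the stem.
So lobiwkap → lolobiwkap.

lolobiwkap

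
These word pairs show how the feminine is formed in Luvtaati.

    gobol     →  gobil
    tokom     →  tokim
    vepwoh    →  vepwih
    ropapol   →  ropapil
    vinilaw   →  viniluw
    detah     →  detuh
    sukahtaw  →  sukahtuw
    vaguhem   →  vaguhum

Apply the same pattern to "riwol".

vepwoh and detah both end in -h yet inflect differently (vepwih, detuh), so the final letter is not what conditions the rule; the last vowel is.
"riwol" has last vowel 'o'. The stems whose last vowel is 'o' (gobol → gobil, tokom → tokim, vepwoh → vepwih) change the last vowel to 'i'.
So riwol → riwil.

riwil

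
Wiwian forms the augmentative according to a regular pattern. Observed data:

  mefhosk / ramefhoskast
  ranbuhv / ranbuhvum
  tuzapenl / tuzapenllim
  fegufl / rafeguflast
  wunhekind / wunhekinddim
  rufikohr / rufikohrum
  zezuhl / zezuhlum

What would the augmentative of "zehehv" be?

zehehvum

"zehehv" has second-to-last letter 'h'. The stems whose second-to-last letter is 'h' (zezuhl → zezuhlum, rufikohr → rufikohrum, ranbuhv → ranbuhvum) add -um.
So zehehv → zehehvum.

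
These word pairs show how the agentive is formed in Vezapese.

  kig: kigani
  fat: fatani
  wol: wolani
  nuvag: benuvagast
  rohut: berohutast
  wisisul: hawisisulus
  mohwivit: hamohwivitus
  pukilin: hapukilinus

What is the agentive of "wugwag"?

bewugwagast

kig and nuvag both end in -g yet inflect differently (kigani, benuvagast), so the final letter is not what conditions the rule; the number of vowels is.
"wugwag" has 2 vowels. The stems with 2 vowels (nuvag → benuvagast, rohut → berohutast) add be- … -ast around the stem.
So wugwag → bewugwagast.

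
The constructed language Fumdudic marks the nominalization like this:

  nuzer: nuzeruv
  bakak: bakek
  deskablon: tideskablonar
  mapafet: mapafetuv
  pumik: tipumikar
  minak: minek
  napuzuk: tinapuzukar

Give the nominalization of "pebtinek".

bakak and napuzuk both end in -k yet inflect differently (bakek, tinapuzukar), so the final letter is not what conditions the rule; the last vowel is.
"pebtinek" has last vowel 'e'. The stems whose last vowel is 'e' (nuzer → nuzeruv, mapafet → mapafetuv) add -uv.
The other patterns: stems whose last vowel is 'a' change the last vowel to 'e'; stems whose last vowel is 'i', 'o' or 'u' add ti- … -ar around the stem.
So pebtinek → pebtinekuv.

pebtinekuv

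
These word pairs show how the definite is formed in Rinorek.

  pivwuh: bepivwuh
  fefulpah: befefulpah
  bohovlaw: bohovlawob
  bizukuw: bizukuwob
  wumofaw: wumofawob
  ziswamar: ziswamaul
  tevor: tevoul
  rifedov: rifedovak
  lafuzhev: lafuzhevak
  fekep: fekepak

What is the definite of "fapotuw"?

fapotuwob

fefulpah and bohovlaw both have last vowel 'a' yet inflect differently (befefulpah, bohovlawob), so the last vowel is not what conditions the rule; the final letter is.
"fapotuw" ends in -w. The stems ending in -w (bohovlaw → bohovlawob, bizukuw → bizukuwob, wumofaw → wumofawob) add -ob.
The other patterns: stems ending in -h add the prefix be-; stems ending in -r drop the final letter and add -ul; stems ending in -p or -v add -ak.
So fapotuw → fapotuwob.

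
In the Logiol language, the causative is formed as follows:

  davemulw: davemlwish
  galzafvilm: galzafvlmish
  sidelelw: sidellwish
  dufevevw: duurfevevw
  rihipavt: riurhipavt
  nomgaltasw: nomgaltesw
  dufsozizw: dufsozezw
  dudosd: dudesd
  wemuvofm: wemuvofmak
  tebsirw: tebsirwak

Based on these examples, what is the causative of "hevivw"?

heurvivw

davemulw and dufevevw both end in -w yet inflect differently (davemlwish, duurfevevw), so the final letter is not what conditions the rule; the second-to-last letter is.
"hevivw" has second-to-last letter 'v'. The stems whose second-to-last letter is 'v' (dufevevw → duurfevevw, rihipavt → riurhipavt) insert -ur- after the first vowel.
So hevivw → heurvivw.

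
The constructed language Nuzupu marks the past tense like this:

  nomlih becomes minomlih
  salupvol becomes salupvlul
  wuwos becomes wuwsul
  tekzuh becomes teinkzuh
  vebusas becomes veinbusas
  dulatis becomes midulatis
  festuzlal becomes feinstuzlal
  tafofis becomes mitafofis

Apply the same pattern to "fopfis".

mifopfis

wuwos and dulatis both end in -s yet inflect differently (wuwsul, midulatis), so the final letter is not what conditions the rule; the last vowel is.
"fopfis" has last vowel 'i'. The stems whose last vowel is 'i' (dulatis → midulatis, nomlih → minomlih, tafofis → mitafofis) add the prefix mi-.
So fopfis → mifopfis.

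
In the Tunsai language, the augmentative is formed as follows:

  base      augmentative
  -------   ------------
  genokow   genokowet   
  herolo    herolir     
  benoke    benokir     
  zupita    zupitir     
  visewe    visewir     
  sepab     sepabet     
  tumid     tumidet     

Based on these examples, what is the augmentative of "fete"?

"fete" ends in a vowel. The stems ending in a vowel (herolo → herolir, visewe → visewir, zupita → zupitir) drop the final letter and add -ir.
So fete → fetir.

fetir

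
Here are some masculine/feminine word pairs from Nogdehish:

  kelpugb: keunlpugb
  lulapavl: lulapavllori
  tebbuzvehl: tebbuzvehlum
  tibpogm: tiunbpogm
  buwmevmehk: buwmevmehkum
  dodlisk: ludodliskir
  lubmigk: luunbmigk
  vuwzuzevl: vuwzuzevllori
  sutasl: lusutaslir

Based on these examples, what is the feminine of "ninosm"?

luninosmir

dodlisk and lubmigk both end in -k yet inflect differently (ludodliskir, luunbmigk), so the final letter is not what conditions the rule; the second-to-last letter is.
"ninosm" has second-to-last letter 's'. The stems whose second-to-last letter is 's' (dodlisk → ludodliskir, sutasl → lusutaslir) add lu- … -ir around the stem.
The other patterns: stems whose second-to-last letter is 'g' insert -un- after the first vowel; stems whose second-to-last letter is 'h' add -um; stems whose second-to-last letter is 'v' double the final consonant and add -ori.
So ninosm → luninosmir.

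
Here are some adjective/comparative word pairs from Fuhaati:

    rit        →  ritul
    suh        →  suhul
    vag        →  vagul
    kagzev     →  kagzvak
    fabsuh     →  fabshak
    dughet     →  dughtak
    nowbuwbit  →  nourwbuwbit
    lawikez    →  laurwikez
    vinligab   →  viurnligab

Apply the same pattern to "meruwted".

suh and fabsuh both end in -h yet inflect differently (suhul, fabshak), so the final letter is not what conditions the rule; the number of vowels is.
"meruwted" has 3 vowels. The stems with 3 vowels (nowbuwbit → nourwbuwbit, lawikez → laurwikez, vinligab → viurnligab) insert -ur- after the first vowel.
So meruwted → meurruwted.

meurruwted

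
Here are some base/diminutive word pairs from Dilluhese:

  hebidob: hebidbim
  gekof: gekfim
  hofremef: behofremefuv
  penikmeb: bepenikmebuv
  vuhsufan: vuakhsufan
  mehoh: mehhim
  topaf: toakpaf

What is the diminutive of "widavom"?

widavmim

gekof and topaf both end in -f yet inflect differently (gekfim, toakpaf), so the final letter is not what conditions the rule; the last vowel is.
"widavom" has last vowel 'o'. The stems whose last vowel is 'o' (hebidob → hebidbim, mehoh → mehhim, gekof → gekfim) delete the last vowel and add -im.
So widavom → widavmim.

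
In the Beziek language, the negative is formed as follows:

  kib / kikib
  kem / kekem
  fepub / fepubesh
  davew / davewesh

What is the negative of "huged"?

hugedesh

kib and fepub both end in -b yet inflect differently (kikib, fepubesh), so the final letter is not what conditions the rule; the number of vowels is.
"huged" has 2 vowels. The stems with 2 vowels (fepub → fepubesh, davew → davewesh) add -esh.
So huged → hugedesh.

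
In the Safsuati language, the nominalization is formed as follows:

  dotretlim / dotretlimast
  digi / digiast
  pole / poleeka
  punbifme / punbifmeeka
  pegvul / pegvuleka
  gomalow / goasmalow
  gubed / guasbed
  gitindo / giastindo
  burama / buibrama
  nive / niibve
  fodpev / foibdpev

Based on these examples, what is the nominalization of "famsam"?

pole and nive both end in -e yet inflect differently (poleeka, niibve), so the final letter is not what conditions the rule; the first letter is.
"famsam" begins with f-. The one such stem in the data (fodpev → foibdpev) inserts -ib- after the first vowel (as do burama, nive), so the same rule applies.
The other patterns: stems beginning with d- add -ast; stems beginning with p- add -eka; stems beginning with g- insert -as- after the first vowel.
So famsam → faibmsam.

faibmsam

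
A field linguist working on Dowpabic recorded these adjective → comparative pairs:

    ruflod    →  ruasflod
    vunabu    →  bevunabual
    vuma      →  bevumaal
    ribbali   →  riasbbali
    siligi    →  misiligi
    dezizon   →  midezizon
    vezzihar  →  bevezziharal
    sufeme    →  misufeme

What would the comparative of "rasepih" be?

ribbali and siligi both end in -i yet inflect differently (riasbbali, misiligi), so the final letter is not what conditions the rule; the first letter is.
"rasepih" begins with r-. The stems beginning with r- (ruflod → ruasflod, ribbali → riasbbali) insert -as- after the first vowel.
So rasepih → raassepih.

raassepih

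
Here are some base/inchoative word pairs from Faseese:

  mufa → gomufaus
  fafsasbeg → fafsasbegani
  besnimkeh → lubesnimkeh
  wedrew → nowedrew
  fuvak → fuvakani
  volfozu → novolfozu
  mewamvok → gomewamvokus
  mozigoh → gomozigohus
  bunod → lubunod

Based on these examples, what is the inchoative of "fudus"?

besnimkeh and mozigoh both end in -h yet inflect differently (lubesnimkeh, gomozigohus), so the final letter is not what conditions the rule; the first letter is.
"fudus" begins with f-. The stems beginning with f- (fuvak → fuvakani, fafsasbeg → fafsasbegani) add -ani.
The other patterns: stems beginning with b- add the prefix lu-; stems beginning with m- add go- … -us around the stem; stems beginning with v- or w- add the prefix no-.
So fudus → fudusani.

fudusani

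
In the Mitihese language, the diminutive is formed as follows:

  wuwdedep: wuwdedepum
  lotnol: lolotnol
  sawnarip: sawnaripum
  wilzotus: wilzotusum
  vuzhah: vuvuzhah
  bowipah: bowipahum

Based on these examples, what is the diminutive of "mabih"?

"mabih" has 2 vowels. The stems with 2 vowels (lotnol → lolotnol, vuzhah → vuvuzhah) repeat the first consonant+vowel as a prefix.
So mabih → mamabih.

mamabih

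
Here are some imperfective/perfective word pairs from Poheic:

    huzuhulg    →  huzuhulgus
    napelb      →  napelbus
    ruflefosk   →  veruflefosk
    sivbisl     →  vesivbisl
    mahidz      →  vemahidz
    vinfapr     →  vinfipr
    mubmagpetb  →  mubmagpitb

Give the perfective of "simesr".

vesimesr

napelb and mubmagpetb both end in -b yet inflect differently (napelbus, mubmagpitb), so the final letter is not what conditions the rule; the second-to-last letter is.
"simesr" has second-to-last letter 's'. The stems whose second-to-last letter is 's' (sivbisl → vesivbisl, ruflefosk → veruflefosk) add the prefix ve-.
The other patterns: stems whose second-to-last letter is 'l' add -us; stems whose second-to-last letter is 'p' or 't' change the last vowel to 'i'.
So simesr → vesimesr.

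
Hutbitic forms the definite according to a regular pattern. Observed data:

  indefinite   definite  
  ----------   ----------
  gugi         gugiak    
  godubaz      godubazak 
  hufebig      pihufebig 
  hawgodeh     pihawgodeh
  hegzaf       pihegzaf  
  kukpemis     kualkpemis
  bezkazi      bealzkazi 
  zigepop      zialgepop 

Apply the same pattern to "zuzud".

gugi and bezkazi both end in -i yet inflect differently (gugiak, bealzkazi), so the final letter is not what conditions the rule; the first letter is.
"zuzud" begins with z-. The one such stem in the data (zigepop → zialgepop) inserts -al- after the first vowel (as do kukpemis, bezkazi), so the same rule applies.
So zuzud → zualzud.

zualzud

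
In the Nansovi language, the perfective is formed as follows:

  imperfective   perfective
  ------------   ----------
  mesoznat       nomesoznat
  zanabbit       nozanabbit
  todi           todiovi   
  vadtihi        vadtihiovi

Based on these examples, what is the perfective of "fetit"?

zanabbit and todi both have last vowel 'i' yet inflect differently (nozanabbit, todiovi), so the last vowel is not what conditions the rule; the final letter is.
"fetit" ends in -t. The stems ending in -t (mesoznat → nomesoznat, zanabbit → nozanabbit) add the prefix no-.
The other pattern: stems ending in -i add -ovi.
So fetit → nofetit.

nofetit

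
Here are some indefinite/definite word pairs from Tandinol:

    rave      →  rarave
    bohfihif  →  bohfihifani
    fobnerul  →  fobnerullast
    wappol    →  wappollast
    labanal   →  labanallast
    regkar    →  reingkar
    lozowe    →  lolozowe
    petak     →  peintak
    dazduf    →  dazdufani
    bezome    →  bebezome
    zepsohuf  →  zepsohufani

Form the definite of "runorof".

runorofani

"runorof" ends in -f. The stems ending in -f (zepsohuf → zepsohufani, dazduf → dazdufani, bohfihif → bohfihifani) add -ani.
So runorof → runorofani.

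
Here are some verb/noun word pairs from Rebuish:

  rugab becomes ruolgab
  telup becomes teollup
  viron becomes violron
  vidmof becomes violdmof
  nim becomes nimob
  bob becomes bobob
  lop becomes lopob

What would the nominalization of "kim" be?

kimob

rugab and bob both end in -b yet inflect differently (ruolgab, bobob), so the final letter is not what conditions the rule; the number of vowels is.
"kim" has 1 vowel. The stems with 1 vowel (nim → nimob, bob → bobob, lop → lopob) add -ob.
The other pattern: stems with 2 vowels insert -ol- after the first vowel.
So kim → kimob.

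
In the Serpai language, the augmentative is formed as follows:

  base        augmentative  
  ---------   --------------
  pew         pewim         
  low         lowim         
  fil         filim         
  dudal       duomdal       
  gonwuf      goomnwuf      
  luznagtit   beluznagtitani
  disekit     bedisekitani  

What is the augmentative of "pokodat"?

bepokodatani

"pokodat" has 3 vowels. The stems with 3 vowels (luznagtit → beluznagtitani, disekit → bedisekitani) add be- … -ani around the stem.
The other patterns: stems with 1 vowel add -im; stems with 2 vowels insert -om- after the first vowel.
So pokodat → bepokodatani.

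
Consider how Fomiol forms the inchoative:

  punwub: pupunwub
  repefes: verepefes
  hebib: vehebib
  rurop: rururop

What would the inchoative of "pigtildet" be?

vepigtildet

punwub and hebib both end in -b yet inflect differently (pupunwub, vehebib), so the final letter is not what conditions the rule; the last vowel is.
"pigtildet" has last vowel 'e'. The one such stem in the data (repefes → verepefes) adds the prefix ve-, so the same rule applies.
The other pattern: stems whose last vowel is 'o' or 'u' repeat the first consonant+vowel as a prefix.
So pigtildet → vepigtildet.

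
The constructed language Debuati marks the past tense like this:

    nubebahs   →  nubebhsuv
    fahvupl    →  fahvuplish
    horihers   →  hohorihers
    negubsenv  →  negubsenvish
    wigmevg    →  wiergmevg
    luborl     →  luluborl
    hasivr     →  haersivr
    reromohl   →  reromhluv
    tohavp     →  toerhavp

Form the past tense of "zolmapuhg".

"zolmapuhg" has second-to-last letter 'h'. The stems whose second-to-last letter is 'h' (nubebahs → nubebhsuv, reromohl → reromhluv) delete the last vowel and add -uv.
So zolmapuhg → zolmaphguv.

zolmaphguv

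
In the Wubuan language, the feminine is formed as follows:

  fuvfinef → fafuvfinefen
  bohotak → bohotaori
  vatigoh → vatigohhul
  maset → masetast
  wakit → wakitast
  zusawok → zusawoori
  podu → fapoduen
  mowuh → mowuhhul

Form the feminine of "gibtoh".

"gibtoh" ends in -h. The stems ending in -h (mowuh → mowuhhul, vatigoh → vatigohhul) double the final consonant and add -ul.
The other patterns: stems ending in -f or -u add fa- … -en around the stem; stems ending in -k drop the final letter and add -ori; stems ending in -t add -ast.
So gibtoh → gibtohhul.

gibtohhul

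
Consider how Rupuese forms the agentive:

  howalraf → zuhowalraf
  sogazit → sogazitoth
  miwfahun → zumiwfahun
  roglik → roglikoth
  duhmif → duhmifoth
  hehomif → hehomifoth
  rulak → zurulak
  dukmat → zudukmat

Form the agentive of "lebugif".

lebugifoth

duhmif and howalraf both end in -f yet inflect differently (duhmifoth, zuhowalraf), so the final letter is not what conditions the rule; the last vowel is.
"lebugif" has last vowel 'i'. The stems whose last vowel is 'i' (roglik → roglikoth, duhmif → duhmifoth, hehomif → hehomifoth) add -oth.
So lebugif → lebugifoth.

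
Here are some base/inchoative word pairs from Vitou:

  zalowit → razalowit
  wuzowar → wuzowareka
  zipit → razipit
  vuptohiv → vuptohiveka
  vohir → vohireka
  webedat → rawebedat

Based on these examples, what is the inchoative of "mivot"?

ramivot

zipit and vohir both have last vowel 'i' yet inflect differently (razipit, vohireka), so the last vowel is not what conditions the rule; the final letter is.
"mivot" ends in -t. The stems ending in -t (webedat → rawebedat, zipit → razipit, zalowit → razalowit) add the prefix ra-.
The other pattern: stems ending in -r or -v add -eka.
So mivot → ramivot.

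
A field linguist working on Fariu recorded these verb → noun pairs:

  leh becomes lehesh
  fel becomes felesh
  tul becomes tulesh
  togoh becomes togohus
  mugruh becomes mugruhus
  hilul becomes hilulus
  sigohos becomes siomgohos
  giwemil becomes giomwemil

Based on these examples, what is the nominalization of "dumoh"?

leh and togoh both end in -h yet inflect differently (lehesh, togohus), so the final letter is not what conditions the rule; the number of vowels is.
"dumoh" has 2 vowels. The stems with 2 vowels (togoh → togohus, mugruh → mugruhus, hilul → hilulus) add -us.
So dumoh → dumohus.

dumohus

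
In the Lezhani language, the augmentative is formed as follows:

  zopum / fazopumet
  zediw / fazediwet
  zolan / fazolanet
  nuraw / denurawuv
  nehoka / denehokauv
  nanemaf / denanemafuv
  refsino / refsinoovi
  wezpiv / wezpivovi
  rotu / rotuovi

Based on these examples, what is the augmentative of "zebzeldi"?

zediw and nuraw both end in -w yet inflect differently (fazediwet, denurawuv), so the final letter is not what conditions the rule; the first letter is.
"zebzeldi" begins with z-. The stems beginning with z- (zopum → fazopumet, zediw → fazediwet, zolan → fazolanet) add fa- … -et around the stem.
The other patterns: stems beginning with n- add de- … -uv around the stem; stems beginning with r- or w- add -ovi.
So zebzeldi → fazebzeldiet.

fazebzeldiet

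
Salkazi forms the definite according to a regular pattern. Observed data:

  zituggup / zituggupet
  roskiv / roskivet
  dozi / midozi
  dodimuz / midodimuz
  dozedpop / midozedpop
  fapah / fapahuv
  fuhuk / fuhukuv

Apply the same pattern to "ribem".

ribemet

zituggup and dozedpop both end in -p yet inflect differently (zituggupet, midozedpop), so the final letter is not what conditions the rule; the first letter is.
"ribem" begins with r-. The one such stem in the data (roskiv → roskivet) adds -et, so the same rule applies.
The other patterns: stems beginning with d- add the prefix mi-; stems beginning with f- add -uv.
So ribem → ribemet.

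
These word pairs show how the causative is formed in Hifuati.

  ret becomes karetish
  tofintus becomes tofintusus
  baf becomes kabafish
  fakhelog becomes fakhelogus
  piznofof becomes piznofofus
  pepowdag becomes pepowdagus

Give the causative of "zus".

"zus" has 1 vowel. The stems with 1 vowel (baf → kabafish, ret → karetish) add ka- … -ish around the stem.
The other pattern: stems with 3 vowels add -us.
So zus → kazusish.

kazusish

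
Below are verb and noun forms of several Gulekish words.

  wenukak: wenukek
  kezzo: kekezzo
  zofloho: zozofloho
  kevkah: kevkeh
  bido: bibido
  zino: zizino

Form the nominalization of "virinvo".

kezzo and kevkah both begin with k- yet inflect differently (kekezzo, kevkeh), so the first letter is not what conditions the rule; the final letter is.
"virinvo" ends in -o. The stems ending in -o (bido → bibido, zino → zizino, zofloho → zozofloho) repeat the first consonant+vowel as a prefix.
The other pattern: stems ending in -h or -k change the last vowel to 'e'.
So virinvo → vivirinvo.

vivirinvo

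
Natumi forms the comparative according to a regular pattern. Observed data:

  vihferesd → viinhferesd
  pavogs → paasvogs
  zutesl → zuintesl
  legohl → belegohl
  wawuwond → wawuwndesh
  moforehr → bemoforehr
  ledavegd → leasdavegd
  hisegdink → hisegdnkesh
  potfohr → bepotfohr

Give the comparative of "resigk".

reassigk

legohl and zutesl both end in -l yet inflect differently (belegohl, zuintesl), so the final letter is not what conditions the rule; the second-to-last letter is.
"resigk" has second-to-last letter 'g'. The stems whose second-to-last letter is 'g' (pavogs → paasvogs, ledavegd → leasdavegd) insert -as- after the first vowel.
The other patterns: stems whose second-to-last letter is 'h' add the prefix be-; stems whose second-to-last letter is 's' insert -in- after the first vowel; stems whose second-to-last letter is 'n' delete the last vowel and add -esh.
So resigk → reassigk.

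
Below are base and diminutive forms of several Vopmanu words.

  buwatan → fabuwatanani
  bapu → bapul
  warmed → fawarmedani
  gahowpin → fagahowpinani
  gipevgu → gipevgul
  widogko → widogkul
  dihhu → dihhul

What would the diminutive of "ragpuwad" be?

faragpuwadani

"ragpuwad" ends in -d. The one such stem in the data (warmed → fawarmedani) adds fa- … -ani around the stem, so the same rule applies.
The other pattern: stems ending in -o or -u drop the final letter and add -ul.
So ragpuwad → faragpuwadani.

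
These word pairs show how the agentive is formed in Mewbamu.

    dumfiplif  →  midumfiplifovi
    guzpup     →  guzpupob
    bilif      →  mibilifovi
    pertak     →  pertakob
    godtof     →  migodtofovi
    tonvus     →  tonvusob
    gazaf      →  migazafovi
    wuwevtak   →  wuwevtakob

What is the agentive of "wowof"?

miwowofovi

gazaf and pertak both have last vowel 'a' yet inflect differently (migazafovi, pertakob), so the last vowel is not what conditions the rule; the final letter is.
"wowof" ends in -f. The stems ending in -f (bilif → mibilifovi, godtof → migodtofovi, dumfiplif → midumfiplifovi) add mi- … -ovi around the stem.
So wowof → miwowofovi.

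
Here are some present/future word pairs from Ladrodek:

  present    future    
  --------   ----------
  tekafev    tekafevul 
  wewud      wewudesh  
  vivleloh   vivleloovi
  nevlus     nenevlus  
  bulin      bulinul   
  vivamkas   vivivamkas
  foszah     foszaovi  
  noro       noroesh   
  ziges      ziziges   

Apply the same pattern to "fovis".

ziges and tekafev both have last vowel 'e' yet inflect differently (ziziges, tekafevul), so the last vowel is not what conditions the rule; the final letter is.
"fovis" ends in -s. The stems ending in -s (vivamkas → vivivamkas, ziges → ziziges, nevlus → nenevlus) repeat the first consonant+vowel as a prefix.
So fovis → fofovis.

fofovis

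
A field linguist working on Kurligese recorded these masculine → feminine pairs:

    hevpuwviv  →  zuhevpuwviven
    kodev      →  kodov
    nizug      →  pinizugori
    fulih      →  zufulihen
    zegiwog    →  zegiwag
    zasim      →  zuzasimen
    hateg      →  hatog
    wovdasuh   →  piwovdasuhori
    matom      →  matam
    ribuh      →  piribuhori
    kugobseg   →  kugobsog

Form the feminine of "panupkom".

panupkam

zasim and matom both end in -m yet inflect differently (zuzasimen, matam), so the final letter is not what conditions the rule; the last vowel is.
"panupkom" has last vowel 'o'. The stems whose last vowel is 'o' (matom → matam, zegiwog → zegiwag) change the last vowel to 'a'.
So panupkom → panupkam.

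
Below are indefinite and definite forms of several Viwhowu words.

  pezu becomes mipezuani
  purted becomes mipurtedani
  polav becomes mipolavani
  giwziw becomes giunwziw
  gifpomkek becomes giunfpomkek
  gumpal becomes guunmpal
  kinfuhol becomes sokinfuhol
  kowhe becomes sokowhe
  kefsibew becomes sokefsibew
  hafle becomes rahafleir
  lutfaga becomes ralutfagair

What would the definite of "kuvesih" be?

gumpal and kinfuhol both end in -l yet inflect differently (guunmpal, sokinfuhol), so the final letter is not what conditions the rule; the first letter is.
"kuvesih" begins with k-. The stems beginning with k- (kinfuhol → sokinfuhol, kowhe → sokowhe, kefsibew → sokefsibew) add the prefix so-.
The other patterns: stems beginning with p- add mi- … -ani around the stem; stems beginning with g- insert -un- after the first vowel; stems beginning with h- or l- add ra- … -ir around the stem.
So kuvesih → sokuvesih.

sokuvesih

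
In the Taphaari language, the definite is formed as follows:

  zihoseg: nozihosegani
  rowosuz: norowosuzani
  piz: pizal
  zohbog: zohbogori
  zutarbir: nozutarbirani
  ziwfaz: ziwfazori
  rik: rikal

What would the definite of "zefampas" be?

piz and ziwfaz both end in -z yet inflect differently (pizal, ziwfazori), so the final letter is not what conditions the rule; the number of vowels is.
"zefampas" has 3 vowels. The stems with 3 vowels (zihoseg → nozihosegani, rowosuz → norowosuzani, zutarbir → nozutarbirani) add no- … -ani around the stem.
So zefampas → nozefampasani.

nozefampasani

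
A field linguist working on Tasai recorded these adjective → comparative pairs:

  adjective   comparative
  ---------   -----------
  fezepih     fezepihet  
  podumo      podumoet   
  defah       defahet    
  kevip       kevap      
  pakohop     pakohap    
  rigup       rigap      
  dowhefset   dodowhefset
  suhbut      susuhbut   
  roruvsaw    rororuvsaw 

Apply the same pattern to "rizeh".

fezepih and kevip both have last vowel 'i' yet inflect differently (fezepihet, kevap), so the last vowel is not what conditions the rule; the final letter is.
"rizeh" ends in -h. The stems ending in -h (fezepih → fezepihet, defah → defahet) add -et.
The other patterns: stems ending in -p change the last vowel to 'a'; stems ending in -t or -w repeat the first consonant+vowel as a prefix.
So rizeh → rizehet.

rizehet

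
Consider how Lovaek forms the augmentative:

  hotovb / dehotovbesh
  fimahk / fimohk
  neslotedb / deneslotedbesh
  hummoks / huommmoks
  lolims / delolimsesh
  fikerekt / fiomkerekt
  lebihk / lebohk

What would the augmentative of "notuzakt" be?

hummoks and lolims both end in -s yet inflect differently (huommmoks, delolimsesh), so the final letter is not what conditions the rule; the second-to-last letter is.
"notuzakt" has second-to-last letter 'k'. The stems whose second-to-last letter is 'k' (fikerekt → fiomkerekt, hummoks → huommmoks) insert -om- after the first vowel.
So notuzakt → noomtuzakt.

noomtuzakt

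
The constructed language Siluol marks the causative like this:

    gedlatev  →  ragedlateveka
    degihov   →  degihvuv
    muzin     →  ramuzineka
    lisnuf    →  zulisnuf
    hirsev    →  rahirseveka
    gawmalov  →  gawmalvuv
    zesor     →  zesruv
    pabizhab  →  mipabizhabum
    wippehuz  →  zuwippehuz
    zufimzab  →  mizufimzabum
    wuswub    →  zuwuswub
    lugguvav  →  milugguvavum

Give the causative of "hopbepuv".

"hopbepuv" has last vowel 'u'. The stems whose last vowel is 'u' (lisnuf → zulisnuf, wuswub → zuwuswub, wippehuz → zuwippehuz) add the prefix zu-.
The other patterns: stems whose last vowel is 'a' add mi- … -um around the stem; stems whose last vowel is 'e' or 'i' add ra- … -eka around the stem; stems whose last vowel is 'o' delete the last vowel and add -uv.
So hopbepuv → zuhopbepuv.

zuhopbepuv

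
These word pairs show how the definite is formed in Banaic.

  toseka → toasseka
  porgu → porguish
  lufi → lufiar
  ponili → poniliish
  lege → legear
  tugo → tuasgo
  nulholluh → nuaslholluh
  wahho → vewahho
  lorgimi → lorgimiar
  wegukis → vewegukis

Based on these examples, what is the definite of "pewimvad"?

"pewimvad" begins with p-. The stems beginning with p- (ponili → poniliish, porgu → porguish) add -ish.
So pewimvad → pewimvadish.

pewimvadish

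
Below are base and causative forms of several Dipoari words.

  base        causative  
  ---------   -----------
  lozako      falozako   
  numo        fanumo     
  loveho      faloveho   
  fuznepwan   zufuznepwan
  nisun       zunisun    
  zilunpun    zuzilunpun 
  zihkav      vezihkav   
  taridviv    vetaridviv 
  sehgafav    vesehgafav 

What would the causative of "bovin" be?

fuznepwan and zihkav both have last vowel 'a' yet inflect differently (zufuznepwan, vezihkav), so the last vowel is not what conditions the rule; the final letter is.
"bovin" ends in -n. The stems ending in -n (fuznepwan → zufuznepwan, nisun → zunisun, zilunpun → zuzilunpun) add the prefix zu-.
So bovin → zubovin.

zubovin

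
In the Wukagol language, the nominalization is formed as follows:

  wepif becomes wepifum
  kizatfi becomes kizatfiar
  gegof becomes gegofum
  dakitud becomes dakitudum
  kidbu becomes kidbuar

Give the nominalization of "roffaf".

roffafum

dakitud and kidbu both have last vowel 'u' yet inflect differently (dakitudum, kidbuar), so the last vowel is not what conditions the rule; whether the stem ends in a vowel or a consonant is.
"roffaf" ends in a consonant. The stems ending in a consonant (gegof → gegofum, wepif → wepifum, dakitud → dakitudum) add -um.
The other pattern: stems ending in a vowel add -ar.
So roffaf → roffafum.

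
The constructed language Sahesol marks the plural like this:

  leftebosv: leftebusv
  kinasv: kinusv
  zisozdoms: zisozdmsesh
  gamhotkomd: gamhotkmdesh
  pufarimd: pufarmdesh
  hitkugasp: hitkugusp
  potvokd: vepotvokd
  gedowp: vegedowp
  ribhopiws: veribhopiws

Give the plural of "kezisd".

zisozdoms and ribhopiws both end in -s yet inflect differently (zisozdmsesh, veribhopiws), so the final letter is not what conditions the rule; the second-to-last letter is.
"kezisd" has second-to-last letter 's'. The stems whose second-to-last letter is 's' (leftebosv → leftebusv, kinasv → kinusv, hitkugasp → hitkugusp) change the last vowel to 'u'.
The other patterns: stems whose second-to-last letter is 'm' delete the last vowel and add -esh; stems whose second-to-last letter is 'k' or 'w' add the prefix ve-.
So kezisd → kezusd.

kezusd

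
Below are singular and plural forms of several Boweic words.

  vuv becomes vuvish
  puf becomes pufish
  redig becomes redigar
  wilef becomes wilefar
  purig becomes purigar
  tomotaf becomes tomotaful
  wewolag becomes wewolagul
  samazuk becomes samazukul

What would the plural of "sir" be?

sirish

puf and wilef both end in -f yet inflect differently (pufish, wilefar), so the final letter is not what conditions the rule; the number of vowels is.
"sir" has 1 vowel. The stems with 1 vowel (vuv → vuvish, puf → pufish) add -ish.
The other patterns: stems with 2 vowels add -ar; stems with 3 vowels add -ul.
So sir → sirish.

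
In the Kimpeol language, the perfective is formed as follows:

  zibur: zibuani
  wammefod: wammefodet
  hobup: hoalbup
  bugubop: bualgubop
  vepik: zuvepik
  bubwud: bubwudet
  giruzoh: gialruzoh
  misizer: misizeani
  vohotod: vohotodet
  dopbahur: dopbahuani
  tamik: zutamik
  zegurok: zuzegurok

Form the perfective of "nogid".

bubwud and dopbahur both have last vowel 'u' yet inflect differently (bubwudet, dopbahuani), so the last vowel is not what conditions the rule; the final letter is.
"nogid" ends in -d. The stems ending in -d (bubwud → bubwudet, vohotod → vohotodet, wammefod → wammefodet) add -et.
The other patterns: stems ending in -r drop the final letter and add -ani; stems ending in -k add the prefix zu-; stems ending in -h or -p insert -al- after the first vowel.
So nogid → nogidet.

nogidet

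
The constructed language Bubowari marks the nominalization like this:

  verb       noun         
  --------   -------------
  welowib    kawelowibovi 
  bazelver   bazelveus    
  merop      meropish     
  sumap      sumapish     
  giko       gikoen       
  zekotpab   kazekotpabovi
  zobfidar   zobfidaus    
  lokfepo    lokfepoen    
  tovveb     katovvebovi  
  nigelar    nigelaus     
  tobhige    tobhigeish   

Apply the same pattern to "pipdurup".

bazelver and tobhige both have last vowel 'e' yet inflect differently (bazelveus, tobhigeish), so the last vowel is not what conditions the rule; the final letter is.
"pipdurup" ends in -p. The stems ending in -p (merop → meropish, sumap → sumapish) add -ish.
The other patterns: stems ending in -r drop the final letter and add -us; stems ending in -b add ka- … -ovi around the stem; stems ending in -o add -en.
So pipdurup → pipdurupish.

pipdurupish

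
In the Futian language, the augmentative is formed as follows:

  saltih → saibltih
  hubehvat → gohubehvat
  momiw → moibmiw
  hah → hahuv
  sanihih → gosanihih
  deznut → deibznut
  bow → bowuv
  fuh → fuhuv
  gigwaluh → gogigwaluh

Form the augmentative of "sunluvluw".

gosunluvluw

"sunluvluw" has 3 vowels. The stems with 3 vowels (hubehvat → gohubehvat, sanihih → gosanihih, gigwaluh → gogigwaluh) add the prefix go-.
The other patterns: stems with 1 vowel add -uv; stems with 2 vowels insert -ib- after the first vowel.
So sunluvluw → gosunluvluw.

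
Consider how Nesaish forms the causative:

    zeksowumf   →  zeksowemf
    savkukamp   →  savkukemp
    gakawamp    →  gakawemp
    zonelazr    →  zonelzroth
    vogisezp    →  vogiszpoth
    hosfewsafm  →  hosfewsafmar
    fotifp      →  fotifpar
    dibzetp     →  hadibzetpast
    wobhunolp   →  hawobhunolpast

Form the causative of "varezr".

varzroth

savkukamp and vogisezp both end in -p yet inflect differently (savkukemp, vogiszpoth), so the final letter is not what conditions the rule; the second-to-last letter is.
"varezr" has second-to-last letter 'z'. The stems whose second-to-last letter is 'z' (zonelazr → zonelzroth, vogisezp → vogiszpoth) delete the last vowel and add -oth.
So varezr → varzroth.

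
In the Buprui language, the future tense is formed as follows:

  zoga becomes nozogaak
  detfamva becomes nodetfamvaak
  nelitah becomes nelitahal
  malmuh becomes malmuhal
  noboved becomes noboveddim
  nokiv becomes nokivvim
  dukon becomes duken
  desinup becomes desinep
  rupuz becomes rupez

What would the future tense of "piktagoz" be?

zoga and nelitah both have last vowel 'a' yet inflect differently (nozogaak, nelitahal), so the last vowel is not what conditions the rule; the final letter is.
"piktagoz" ends in -z. The one such stem in the data (rupuz → rupez) changes the last vowel to 'e' (as do dukon, desinup), so the same rule applies.
So piktagoz → piktagez.

piktagez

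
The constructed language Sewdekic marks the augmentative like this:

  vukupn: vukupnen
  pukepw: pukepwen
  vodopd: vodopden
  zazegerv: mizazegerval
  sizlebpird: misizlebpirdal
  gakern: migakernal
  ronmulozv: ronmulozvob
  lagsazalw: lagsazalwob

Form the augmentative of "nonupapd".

"nonupapd" has second-to-last letter 'p'. The stems whose second-to-last letter is 'p' (vukupn → vukupnen, pukepw → pukepwen, vodopd → vodopden) add -en.
The other patterns: stems whose second-to-last letter is 'r' add mi- … -al around the stem; stems whose second-to-last letter is 'l' or 'z' add -ob.
So nonupapd → nonupapden.

nonupapden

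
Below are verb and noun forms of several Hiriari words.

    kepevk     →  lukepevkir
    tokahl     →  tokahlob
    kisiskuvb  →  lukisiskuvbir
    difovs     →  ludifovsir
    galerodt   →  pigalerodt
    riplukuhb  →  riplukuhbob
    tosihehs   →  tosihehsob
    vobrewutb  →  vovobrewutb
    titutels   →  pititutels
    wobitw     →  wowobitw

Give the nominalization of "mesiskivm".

lumesiskivmir

kisiskuvb and vobrewutb both end in -b yet inflect differently (lukisiskuvbir, vovobrewutb), so the final letter is not what conditions the rule; the second-to-last letter is.
"mesiskivm" has second-to-last letter 'v'. The stems whose second-to-last letter is 'v' (kisiskuvb → lukisiskuvbir, difovs → ludifovsir, kepevk → lukepevkir) add lu- … -ir around the stem.
So mesiskivm → lumesiskivmir.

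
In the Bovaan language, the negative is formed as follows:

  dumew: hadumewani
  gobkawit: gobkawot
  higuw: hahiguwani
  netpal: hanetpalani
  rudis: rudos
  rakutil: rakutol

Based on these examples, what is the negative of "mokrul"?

hamokrulani

rakutil and netpal both end in -l yet inflect differently (rakutol, hanetpalani), so the final letter is not what conditions the rule; the last vowel is.
"mokrul" has last vowel 'u'. The one such stem in the data (higuw → hahiguwani) adds ha- … -ani around the stem, so the same rule applies.
The other pattern: stems whose last vowel is 'i' change the last vowel to 'o'.
So mokrul → hamokrulani.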